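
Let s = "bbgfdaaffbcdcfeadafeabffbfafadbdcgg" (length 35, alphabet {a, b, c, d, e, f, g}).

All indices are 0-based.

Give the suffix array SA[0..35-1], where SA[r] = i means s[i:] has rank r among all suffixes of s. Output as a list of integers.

[5, 20, 15, 28, 26, 17, 6, 0, 9, 30, 24, 21, 1, 10, 12, 32, 4, 16, 29, 11, 31, 19, 14, 27, 25, 8, 23, 3, 18, 13, 7, 22, 34, 2, 33]

sorted suffixes:
  #0 SA[0]=5  'aaffbcdcfeadafeabffbfafadbdcgg'
  #1 SA[1]=20  'abffbfafadbdcgg'
  #2 SA[2]=15  'adafeabffbfafadbdcgg'
  #3 SA[3]=28  'adbdcgg'
  #4 SA[4]=26  'afadbdcgg'
  #5 SA[5]=17  'afeabffbfafadbdcgg'
  #6 SA[6]=6  'affbcdcfeadafeabffbfafadbdcgg'
  #7 SA[7]=0  'bbgfdaaffbcdcfeadafeabffbfafadbdcgg'
  #8 SA[8]=9  'bcdcfeadafeabffbfafadbdcgg'
  #9 SA[9]=30  'bdcgg'
  #10 SA[10]=24  'bfafadbdcgg'
  #11 SA[11]=21  'bffbfafadbdcgg'
  #12 SA[12]=1  'bgfdaaffbcdcfeadafeabffbfafadbdcgg'
  #13 SA[13]=10  'cdcfeadafeabffbfafadbdcgg'
  #14 SA[14]=12  'cfeadafeabffbfafadbdcgg'
  #15 SA[15]=32  'cgg'
  #16 SA[16]=4  'daaffbcdcfeadafeabffbfafadbdcgg'
  #17 SA[17]=16  'dafeabffbfafadbdcgg'
  #18 SA[18]=29  'dbdcgg'
  #19 SA[19]=11  'dcfeadafeabffbfafadbdcgg'
  #20 SA[20]=31  'dcgg'
  #21 SA[21]=19  'eabffbfafadbdcgg'
  #22 SA[22]=14  'eadafeabffbfafadbdcgg'
  #23 SA[23]=27  'fadbdcgg'
  #24 SA[24]=25  'fafadbdcgg'
  #25 SA[25]=8  'fbcdcfeadafeabffbfafadbdcgg'
  #26 SA[26]=23  'fbfafadbdcgg'
  #27 SA[27]=3  'fdaaffbcdcfeadafeabffbfafadbdcgg'
  #28 SA[28]=18  'feabffbfafadbdcgg'
  #29 SA[29]=13  'feadafeabffbfafadbdcgg'
  #30 SA[30]=7  'ffbcdcfeadafeabffbfafadbdcgg'
  #31 SA[31]=22  'ffbfafadbdcgg'
  #32 SA[32]=34  'g'
  #33 SA[33]=2  'gfdaaffbcdcfeadafeabffbfafadbdcgg'
  #34 SA[34]=33  'gg'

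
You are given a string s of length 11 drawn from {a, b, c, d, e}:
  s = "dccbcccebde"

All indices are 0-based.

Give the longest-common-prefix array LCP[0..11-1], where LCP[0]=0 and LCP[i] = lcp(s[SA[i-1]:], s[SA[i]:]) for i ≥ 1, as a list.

sorted suffixes:
  #0 SA[0]=3  'bcccebde'
  #1 SA[1]=8  'bde'
  #2 SA[2]=2  'cbcccebde'
  #3 SA[3]=1  'ccbcccebde'
  #4 SA[4]=4  'cccebde'
  #5 SA[5]=5  'ccebde'
  #6 SA[6]=6  'cebde'
  #7 SA[7]=0  'dccbcccebde'
  #8 SA[8]=9  'de'
  #9 SA[9]=10  'e'
  #10 SA[10]=7  'ebde'

SA = [3, 8, 2, 1, 4, 5, 6, 0, 9, 10, 7]
[i] adj suffixes → lcp
  [1] 3/8 → 1 ('b')
  [2] 8/2 → 0 ('')
  [3] 2/1 → 1 ('c')
  [4] 1/4 → 2 ('cc')
  [5] 4/5 → 2 ('cc')
  [6] 5/6 → 1 ('c')
  [7] 6/0 → 0 ('')
  [8] 0/9 → 1 ('d')
  [9] 9/10 → 0 ('')
  [10] 10/7 → 1 ('e')

[0, 1, 0, 1, 2, 2, 1, 0, 1, 0, 1]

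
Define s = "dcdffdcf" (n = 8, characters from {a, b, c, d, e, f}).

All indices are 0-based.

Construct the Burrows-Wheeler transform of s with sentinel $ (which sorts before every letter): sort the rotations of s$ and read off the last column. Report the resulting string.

fdd$fccfd

rank  rotation   last
    0  $dcdffdcf  f
    1  cdffdcf$d  d
    2  cf$dcdffd  d
    3  dcdffdcf$  $
    4  dcf$dcdff  f
    5  dffdcf$dc  c
    6  f$dcdffdc  c
    7  fdcf$dcdf  f
    8  ffdcf$dcd  d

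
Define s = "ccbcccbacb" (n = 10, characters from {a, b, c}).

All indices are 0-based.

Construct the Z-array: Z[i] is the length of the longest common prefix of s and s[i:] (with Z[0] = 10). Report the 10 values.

Z[0]=10
i=1: i≥r, start 0; Z[1]=1 grow→box=[1,2)
i=2: i≥r, start 0; Z[2]=0
i=3: i≥r, start 0; Z[3]=2 grow→box=[3,5)
i=4: min(r-i=1, Z[1]=1)=1; Z[4]=3 grow→box=[4,7)
i=5: min(r-i=2, Z[1]=1)=1; Z[5]=1
i=6: min(r-i=1, Z[2]=0)=0; Z[6]=0
i=7: i≥r, start 0; Z[7]=0
i=8: i≥r, start 0; Z[8]=1 grow→box=[8,9)
i=9: i≥r, start 0; Z[9]=0

[10, 1, 0, 2, 3, 1, 0, 0, 1, 0]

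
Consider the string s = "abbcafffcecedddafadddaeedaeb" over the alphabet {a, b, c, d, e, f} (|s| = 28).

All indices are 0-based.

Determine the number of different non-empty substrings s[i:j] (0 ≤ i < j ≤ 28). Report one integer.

rank | idx | suffix
   0 |   0 | abbcafffcecedddafadddaeedaeb
   1 |  17 | adddaeedaeb
   2 |  25 | aeb
   3 |  21 | aeedaeb
   4 |  15 | afadddaeedaeb
   5 |   4 | afffcecedddafadddaeedaeb
   6 |  27 | b
   7 |   1 | bbcafffcecedddafadddaeedaeb
   8 |   2 | bcafffcecedddafadddaeedaeb
   9 |   3 | cafffcecedddafadddaeedaeb
  10 |   8 | cecedddafadddaeedaeb
  11 |  10 | cedddafadddaeedaeb
  12 |  24 | daeb
  13 |  20 | daeedaeb
  14 |  14 | dafadddaeedaeb
  15 |  19 | ddaeedaeb
  16 |  13 | ddafadddaeedaeb
  17 |  18 | dddaeedaeb
  18 |  12 | dddafadddaeedaeb
  19 |  26 | eb
  20 |   9 | ecedddafadddaeedaeb
  21 |  23 | edaeb
  22 |  11 | edddafadddaeedaeb
  23 |  22 | eedaeb
  24 |  16 | fadddaeedaeb
  25 |   7 | fcecedddafadddaeedaeb
  26 |   6 | ffcecedddafadddaeedaeb
  27 |   5 | fffcecedddafadddaeedaeb

SA = [0, 17, 25, 21, 15, 4, 27, 1, 2, 3, 8, 10, 24, 20, 14, 19, 13, 18, 12, 26, 9, 23, 11, 22, 16, 7, 6, 5]
[i] adj suffixes → lcp
  [1] 0/17 → 1 ('a')
  [2] 17/25 → 1 ('a')
  [3] 25/21 → 2 ('ae')
  [4] 21/15 → 1 ('a')
  [5] 15/4 → 2 ('af')
  [6] 4/27 → 0 ('')
  [7] 27/1 → 1 ('b')
  [8] 1/2 → 1 ('b')
  [9] 2/3 → 0 ('')
  [10] 3/8 → 1 ('c')
  [11] 8/10 → 2 ('ce')
  [12] 10/24 → 0 ('')
  [13] 24/20 → 3 ('dae')
  [14] 20/14 → 2 ('da')
  [15] 14/19 → 1 ('d')
  [16] 19/13 → 3 ('dda')
  [17] 13/18 → 2 ('dd')
  [18] 18/12 → 4 ('ddda')
  [19] 12/26 → 0 ('')
  [20] 26/9 → 1 ('e')
  [21] 9/23 → 1 ('e')
  [22] 23/11 → 2 ('ed')
  [23] 11/22 → 1 ('e')
  [24] 22/16 → 0 ('')
  [25] 16/7 → 1 ('f')
  [26] 7/6 → 1 ('f')
  [27] 6/5 → 2 ('ff')

n(n+1)/2 = 28·29/2 = 406
Σ LCP = 0 + 1 + 1 + 2 + 1 + 2 + 0 + 1 + 1 + 0 + 1 + 2 + 0 + 3 + 2 + 1 + 3 + 2 + 4 + 0 + 1 + 1 + 2 + 1 + 0 + 1 + 1 + 2 = 36
distinct = 406 − 36 = 370

370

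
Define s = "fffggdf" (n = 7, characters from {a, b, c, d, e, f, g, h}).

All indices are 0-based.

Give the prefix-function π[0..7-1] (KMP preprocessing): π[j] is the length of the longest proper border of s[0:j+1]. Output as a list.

π[0] = 0
j=1 s[j]='f': π[1]=1 (border 'f')
j=2 s[j]='f': π[2]=2 (border 'ff')
j=3 s[j]='g': k: 2→1→0; π[3]=0 (border '')
j=4 s[j]='g': π[4]=0 (border '')
j=5 s[j]='d': π[5]=0 (border '')
j=6 s[j]='f': π[6]=1 (border 'f')

[0, 1, 2, 0, 0, 0, 1]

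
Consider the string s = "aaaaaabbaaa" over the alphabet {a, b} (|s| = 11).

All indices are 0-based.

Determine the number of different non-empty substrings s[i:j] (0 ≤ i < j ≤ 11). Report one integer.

44

rank | idx | suffix
   0 |  10 | a
   1 |   9 | aa
   2 |   8 | aaa
   3 |   0 | aaaaaabbaaa
   4 |   1 | aaaaabbaaa
   5 |   2 | aaaabbaaa
   6 |   3 | aaabbaaa
   7 |   4 | aabbaaa
   8 |   5 | abbaaa
   9 |   7 | baaa
  10 |   6 | bbaaa

SA = [10, 9, 8, 0, 1, 2, 3, 4, 5, 7, 6]
rank  pair      lcp
   1  s[10:],s[9:]  1  'a'
   2  s[9:],s[8:]  2  'aa'
   3  s[8:],s[0:]  3  'aaa'
   4  s[0:],s[1:]  5  'aaaaa'
   5  s[1:],s[2:]  4  'aaaa'
   6  s[2:],s[3:]  3  'aaa'
   7  s[3:],s[4:]  2  'aa'
   8  s[4:],s[5:]  1  'a'
   9  s[5:],s[7:]  0  ''
  10  s[7:],s[6:]  1  'b'

n(n+1)/2 = 11·12/2 = 66
Σ LCP = 0 + 1 + 2 + 3 + 5 + 4 + 3 + 2 + 1 + 0 + 1 = 22
distinct = 66 − 22 = 44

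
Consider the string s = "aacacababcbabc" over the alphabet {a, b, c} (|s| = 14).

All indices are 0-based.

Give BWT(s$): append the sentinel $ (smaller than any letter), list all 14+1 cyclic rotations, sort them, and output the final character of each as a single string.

c$cbbcacaaabaab

rank  rotation         last
    0  $aacacababcbabc  c
    1  aacacababcbabc$  $
    2  ababcbabc$aacac  c
    3  abc$aacacababcb  b
    4  abcbabc$aacacab  b
    5  acababcbabc$aac  c
    6  acacababcbabc$a  a
    7  babc$aacacababc  c
    8  babcbabc$aacaca  a
    9  bc$aacacababcba  a
   10  bcbabc$aacacaba  a
   11  c$aacacababcbab  b
   12  cababcbabc$aaca  a
   13  cacababcbabc$aa  a
   14  cbabc$aacacabab  b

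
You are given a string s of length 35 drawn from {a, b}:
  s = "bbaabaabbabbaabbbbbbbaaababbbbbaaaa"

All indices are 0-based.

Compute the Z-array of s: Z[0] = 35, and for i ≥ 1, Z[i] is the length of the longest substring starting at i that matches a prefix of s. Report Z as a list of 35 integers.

Z[0]=35
i=1: i≥r, start 0; Z[1]=1 scan→box=[1,2)
i=2: i≥r, start 0; Z[2]=0
i=3: i≥r, start 0; Z[3]=0
i=4: i≥r, start 0; Z[4]=1 scan→box=[4,5)
i=5: i≥r, start 0; Z[5]=0
i=6: i≥r, start 0; Z[6]=0
i=7: i≥r, start 0; Z[7]=3 scan→box=[7,10)
i=8: min(r-i=2, Z[1]=1)=1; Z[8]=1
i=9: min(r-i=1, Z[2]=0)=0; Z[9]=0
i=10: i≥r, start 0; Z[10]=5 scan→box=[10,15)
i=11: min(r-i=4, Z[1]=1)=1; Z[11]=1
i=12: min(r-i=3, Z[2]=0)=0; Z[12]=0
i=13: min(r-i=2, Z[3]=0)=0; Z[13]=0
i=14: min(r-i=1, Z[4]=1)=1; Z[14]=2 scan→box=[14,16)
i=15: min(r-i=1, Z[1]=1)=1; Z[15]=2 scan→box=[15,17)
i=16: min(r-i=1, Z[1]=1)=1; Z[16]=2 scan→box=[16,18)
i=17: min(r-i=1, Z[1]=1)=1; Z[17]=2 scan→box=[17,19)
i=18: min(r-i=1, Z[1]=1)=1; Z[18]=2 scan→box=[18,20)
i=19: min(r-i=1, Z[1]=1)=1; Z[19]=4 scan→box=[19,23)
i=20: min(r-i=3, Z[1]=1)=1; Z[20]=1
i=21: min(r-i=2, Z[2]=0)=0; Z[21]=0
i=22: min(r-i=1, Z[3]=0)=0; Z[22]=0
i=23: i≥r, start 0; Z[23]=0
i=24: i≥r, start 0; Z[24]=1 scan→box=[24,25)
i=25: i≥r, start 0; Z[25]=0
i=26: i≥r, start 0; Z[26]=2 scan→box=[26,28)
i=27: min(r-i=1, Z[1]=1)=1; Z[27]=2 scan→box=[27,29)
i=28: min(r-i=1, Z[1]=1)=1; Z[28]=2 scan→box=[28,30)
i=29: min(r-i=1, Z[1]=1)=1; Z[29]=4 scan→box=[29,33)
i=30: min(r-i=3, Z[1]=1)=1; Z[30]=1
i=31: min(r-i=2, Z[2]=0)=0; Z[31]=0
i=32: min(r-i=1, Z[3]=0)=0; Z[32]=0
i=33: i≥r, start 0; Z[33]=0
i=34: i≥r, start 0; Z[34]=0

[35, 1, 0, 0, 1, 0, 0, 3, 1, 0, 5, 1, 0, 0, 2, 2, 2, 2, 2, 4, 1, 0, 0, 0, 1, 0, 2, 2, 2, 4, 1, 0, 0, 0, 0]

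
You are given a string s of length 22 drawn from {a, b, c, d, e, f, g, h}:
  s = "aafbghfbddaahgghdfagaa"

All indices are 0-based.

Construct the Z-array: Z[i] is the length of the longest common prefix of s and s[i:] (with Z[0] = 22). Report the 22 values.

Z[0]=22
i=1: i≥r, start 0; Z[1]=1 extend→box=[1,2)
i=2: i≥r, start 0; Z[2]=0
i=3: i≥r, start 0; Z[3]=0
i=4: i≥r, start 0; Z[4]=0
i=5: i≥r, start 0; Z[5]=0
i=6: i≥r, start 0; Z[6]=0
i=7: i≥r, start 0; Z[7]=0
i=8: i≥r, start 0; Z[8]=0
i=9: i≥r, start 0; Z[9]=0
i=10: i≥r, start 0; Z[10]=2 extend→box=[10,12)
i=11: min(r-i=1, Z[1]=1)=1; Z[11]=1
i=12: i≥r, start 0; Z[12]=0
i=13: i≥r, start 0; Z[13]=0
i=14: i≥r, start 0; Z[14]=0
i=15: i≥r, start 0; Z[15]=0
i=16: i≥r, start 0; Z[16]=0
i=17: i≥r, start 0; Z[17]=0
i=18: i≥r, start 0; Z[18]=1 extend→box=[18,19)
i=19: i≥r, start 0; Z[19]=0
i=20: i≥r, start 0; Z[20]=2 extend→box=[20,22)
i=21: min(r-i=1, Z[1]=1)=1; Z[21]=1

[22, 1, 0, 0, 0, 0, 0, 0, 0, 0, 2, 1, 0, 0, 0, 0, 0, 0, 1, 0, 2, 1]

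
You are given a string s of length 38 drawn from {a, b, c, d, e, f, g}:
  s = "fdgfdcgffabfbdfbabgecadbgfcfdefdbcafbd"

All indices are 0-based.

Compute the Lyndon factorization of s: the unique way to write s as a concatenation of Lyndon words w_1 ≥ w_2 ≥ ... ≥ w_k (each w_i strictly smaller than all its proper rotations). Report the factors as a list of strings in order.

["f", "dgf", "d", "cgff", "abfbdfbabgecadbgfcfdefdbcafbd"]

emit factor 1: 'f' (i=0, period=1)
emit factor 2: 'dgf' (i=1, period=3)
emit factor 3: 'd' (i=4, period=1)
emit factor 4: 'cgff' (i=5, period=4)
emit factor 5: 'abfbdfbabgecadbgfcfdefdbcafbd' (i=9, period=29)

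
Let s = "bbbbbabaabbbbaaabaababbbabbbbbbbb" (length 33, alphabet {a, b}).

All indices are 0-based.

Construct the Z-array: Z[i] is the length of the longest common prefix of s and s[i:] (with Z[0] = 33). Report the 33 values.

[33, 4, 3, 2, 1, 0, 1, 0, 0, 4, 3, 2, 1, 0, 0, 0, 1, 0, 0, 1, 0, 3, 2, 1, 0, 5, 5, 5, 5, 4, 3, 2, 1]

Z[0]=33
i=1: outside box; Z[1]=4 extend→box=[1,5)
i=2: min(r-i=3, Z[1]=4)=3; Z[2]=3
i=3: min(r-i=2, Z[2]=3)=2; Z[3]=2
i=4: min(r-i=1, Z[3]=2)=1; Z[4]=1
i=5: outside box; Z[5]=0
i=6: outside box; Z[6]=1 extend→box=[6,7)
i=7: outside box; Z[7]=0
i=8: outside box; Z[8]=0
i=9: outside box; Z[9]=4 extend→box=[9,13)
i=10: min(r-i=3, Z[1]=4)=3; Z[10]=3
i=11: min(r-i=2, Z[2]=3)=2; Z[11]=2
i=12: min(r-i=1, Z[3]=2)=1; Z[12]=1
i=13: outside box; Z[13]=0
i=14: outside box; Z[14]=0
i=15: outside box; Z[15]=0
i=16: outside box; Z[16]=1 extend→box=[16,17)
i=17: outside box; Z[17]=0
i=18: outside box; Z[18]=0
i=19: outside box; Z[19]=1 extend→box=[19,20)
i=20: outside box; Z[20]=0
i=21: outside box; Z[21]=3 extend→box=[21,24)
i=22: min(r-i=2, Z[1]=4)=2; Z[22]=2
i=23: min(r-i=1, Z[2]=3)=1; Z[23]=1
i=24: outside box; Z[24]=0
i=25: outside box; Z[25]=5 extend→box=[25,30)
i=26: min(r-i=4, Z[1]=4)=4; Z[26]=5 extend→box=[26,31)
i=27: min(r-i=4, Z[1]=4)=4; Z[27]=5 extend→box=[27,32)
i=28: min(r-i=4, Z[1]=4)=4; Z[28]=5 extend→box=[28,33)
i=29: min(r-i=4, Z[1]=4)=4; Z[29]=4
i=30: min(r-i=3, Z[2]=3)=3; Z[30]=3
i=31: min(r-i=2, Z[3]=2)=2; Z[31]=2
i=32: min(r-i=1, Z[4]=1)=1; Z[32]=1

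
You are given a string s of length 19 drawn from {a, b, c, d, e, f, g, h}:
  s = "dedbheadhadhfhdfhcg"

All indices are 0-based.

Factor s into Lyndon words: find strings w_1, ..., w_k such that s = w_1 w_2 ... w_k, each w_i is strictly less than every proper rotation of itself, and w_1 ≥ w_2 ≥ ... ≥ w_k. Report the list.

emit factor 1: 'de' (i=0, period=2)
emit factor 2: 'd' (i=2, period=1)
emit factor 3: 'bhe' (i=3, period=3)
emit factor 4: 'adhadhfhdfhcg' (i=6, period=13)

["de", "d", "bhe", "adhadhfhdfhcg"]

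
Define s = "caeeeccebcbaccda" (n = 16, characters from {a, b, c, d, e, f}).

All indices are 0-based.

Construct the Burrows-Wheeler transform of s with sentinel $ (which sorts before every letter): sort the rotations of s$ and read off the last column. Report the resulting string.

adbcce$baecccceea

rank  rotation           last
    0  $caeeeccebcbaccda  a
    1  a$caeeeccebcbaccd  d
    2  accda$caeeeccebcb  b
    3  aeeeccebcbaccda$c  c
    4  baccda$caeeeccebc  c
    5  bcbaccda$caeeecce  e
    6  caeeeccebcbaccda$  $
    7  cbaccda$caeeecceb  b
    8  ccda$caeeeccebcba  a
    9  ccebcbaccda$caeee  e
   10  cda$caeeeccebcbac  c
   11  cebcbaccda$caeeec  c
   12  da$caeeeccebcbacc  c
   13  ebcbaccda$caeeecc  c
   14  eccebcbaccda$caee  e
   15  eeccebcbaccda$cae  e
   16  eeeccebcbaccda$ca  a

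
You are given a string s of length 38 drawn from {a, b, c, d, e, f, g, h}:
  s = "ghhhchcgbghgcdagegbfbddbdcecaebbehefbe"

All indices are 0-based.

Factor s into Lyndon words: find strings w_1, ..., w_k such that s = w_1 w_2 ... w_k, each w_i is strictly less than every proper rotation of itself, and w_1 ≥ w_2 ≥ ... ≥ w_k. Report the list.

emit factor 1: 'ghhh' (i=0, period=4)
emit factor 2: 'ch' (i=4, period=2)
emit factor 3: 'cg' (i=6, period=2)
emit factor 4: 'bghgcd' (i=8, period=6)
emit factor 5: 'agegbfbddbdcec' (i=14, period=14)
emit factor 6: 'aebbehefbe' (i=28, period=10)

["ghhh", "ch", "cg", "bghgcd", "agegbfbddbdcec", "aebbehefbe"]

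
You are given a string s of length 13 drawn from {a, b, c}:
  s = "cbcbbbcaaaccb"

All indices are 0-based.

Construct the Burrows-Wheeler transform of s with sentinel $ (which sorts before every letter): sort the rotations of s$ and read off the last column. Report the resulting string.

rank  rotation        last
    0  $cbcbbbcaaaccb  b
    1  aaaccb$cbcbbbc  c
    2  aaccb$cbcbbbca  a
    3  accb$cbcbbbcaa  a
    4  b$cbcbbbcaaacc  c
    5  bbbcaaaccb$cbc  c
    6  bbcaaaccb$cbcb  b
    7  bcaaaccb$cbcbb  b
    8  bcbbbcaaaccb$c  c
    9  caaaccb$cbcbbb  b
   10  cb$cbcbbbcaaac  c
   11  cbbbcaaaccb$cb  b
   12  cbcbbbcaaaccb$  $
   13  ccb$cbcbbbcaaa  a

bcaaccbbcbcb$a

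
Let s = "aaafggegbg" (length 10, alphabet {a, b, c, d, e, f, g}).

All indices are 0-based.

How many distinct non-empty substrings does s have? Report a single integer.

rank | idx | suffix
   0 |   0 | aaafggegbg
   1 |   1 | aafggegbg
   2 |   2 | afggegbg
   3 |   8 | bg
   4 |   6 | egbg
   5 |   3 | fggegbg
   6 |   9 | g
   7 |   7 | gbg
   8 |   5 | gegbg
   9 |   4 | ggegbg

SA = [0, 1, 2, 8, 6, 3, 9, 7, 5, 4]
i: (SA[i-1],SA[i]) lcp shared
  1: (0,1) 2 'aa'
  2: (1,2) 1 'a'
  3: (2,8) 0 ''
  4: (8,6) 0 ''
  5: (6,3) 0 ''
  6: (3,9) 0 ''
  7: (9,7) 1 'g'
  8: (7,5) 1 'g'
  9: (5,4) 1 'g'

n(n+1)/2 = 10·11/2 = 55
Σ LCP = 0 + 2 + 1 + 0 + 0 + 0 + 0 + 1 + 1 + 1 = 6
distinct = 55 − 6 = 49

49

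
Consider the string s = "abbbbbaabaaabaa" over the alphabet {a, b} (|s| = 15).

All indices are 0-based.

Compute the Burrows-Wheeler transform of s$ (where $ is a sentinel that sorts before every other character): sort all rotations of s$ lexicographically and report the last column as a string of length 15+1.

aabbabaa$aabbbba

rank  rotation          last
    0  $abbbbbaabaaabaa  a
    1  a$abbbbbaabaaaba  a
    2  aa$abbbbbaabaaab  b
    3  aaabaa$abbbbbaab  b
    4  aabaa$abbbbbaaba  a
    5  aabaaabaa$abbbbb  b
    6  abaa$abbbbbaabaa  a
    7  abaaabaa$abbbbba  a
    8  abbbbbaabaaabaa$  $
    9  baa$abbbbbaabaaa  a
   10  baaabaa$abbbbbaa  a
   11  baabaaabaa$abbbb  b
   12  bbaabaaabaa$abbb  b
   13  bbbaabaaabaa$abb  b
   14  bbbbaabaaabaa$ab  b
   15  bbbbbaabaaabaa$a  a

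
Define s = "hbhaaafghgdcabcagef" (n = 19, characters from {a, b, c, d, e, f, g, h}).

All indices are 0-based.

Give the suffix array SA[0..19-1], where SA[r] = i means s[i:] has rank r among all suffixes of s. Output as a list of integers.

sorted suffixes:
  #0 SA[0]=3  'aaafghgdcabcagef'
  #1 SA[1]=4  'aafghgdcabcagef'
  #2 SA[2]=12  'abcagef'
  #3 SA[3]=5  'afghgdcabcagef'
  #4 SA[4]=15  'agef'
  #5 SA[5]=13  'bcagef'
  #6 SA[6]=1  'bhaaafghgdcabcagef'
  #7 SA[7]=11  'cabcagef'
  #8 SA[8]=14  'cagef'
  #9 SA[9]=10  'dcabcagef'
  #10 SA[10]=17  'ef'
  #11 SA[11]=18  'f'
  #12 SA[12]=6  'fghgdcabcagef'
  #13 SA[13]=9  'gdcabcagef'
  #14 SA[14]=16  'gef'
  #15 SA[15]=7  'ghgdcabcagef'
  #16 SA[16]=2  'haaafghgdcabcagef'
  #17 SA[17]=0  'hbhaaafghgdcabcagef'
  #18 SA[18]=8  'hgdcabcagef'

[3, 4, 12, 5, 15, 13, 1, 11, 14, 10, 17, 18, 6, 9, 16, 7, 2, 0, 8]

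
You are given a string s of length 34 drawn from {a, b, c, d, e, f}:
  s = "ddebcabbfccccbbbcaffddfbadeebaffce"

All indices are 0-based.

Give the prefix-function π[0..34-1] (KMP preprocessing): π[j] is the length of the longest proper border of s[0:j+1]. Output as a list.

[0, 1, 0, 0, 0, 0, 0, 0, 0, 0, 0, 0, 0, 0, 0, 0, 0, 0, 0, 0, 1, 2, 0, 0, 0, 1, 0, 0, 0, 0, 0, 0, 0, 0]

π[0] = 0
j=1 s[j]='d': π[1]=1 (border 'd')
j=2 s[j]='e': k: 1→0; π[2]=0 (border '')
j=3 s[j]='b': π[3]=0 (border '')
j=4 s[j]='c': π[4]=0 (border '')
j=5 s[j]='a': π[5]=0 (border '')
j=6 s[j]='b': π[6]=0 (border '')
j=7 s[j]='b': π[7]=0 (border '')
j=8 s[j]='f': π[8]=0 (border '')
j=9 s[j]='c': π[9]=0 (border '')
j=10 s[j]='c': π[10]=0 (border '')
j=11 s[j]='c': π[11]=0 (border '')
j=12 s[j]='c': π[12]=0 (border '')
j=13 s[j]='b': π[13]=0 (border '')
j=14 s[j]='b': π[14]=0 (border '')
j=15 s[j]='b': π[15]=0 (border '')
j=16 s[j]='c': π[16]=0 (border '')
j=17 s[j]='a': π[17]=0 (border '')
j=18 s[j]='f': π[18]=0 (border '')
j=19 s[j]='f': π[19]=0 (border '')
j=20 s[j]='d': π[20]=1 (border 'd')
j=21 s[j]='d': π[21]=2 (border 'dd')
j=22 s[j]='f': k: 2→1→0; π[22]=0 (border '')
j=23 s[j]='b': π[23]=0 (border '')
j=24 s[j]='a': π[24]=0 (border '')
j=25 s[j]='d': π[25]=1 (border 'd')
j=26 s[j]='e': k: 1→0; π[26]=0 (border '')
j=27 s[j]='e': π[27]=0 (border '')
j=28 s[j]='b': π[28]=0 (border '')
j=29 s[j]='a': π[29]=0 (border '')
j=30 s[j]='f': π[30]=0 (border '')
j=31 s[j]='f': π[31]=0 (border '')
j=32 s[j]='c': π[32]=0 (border '')
j=33 s[j]='e': π[33]=0 (border '')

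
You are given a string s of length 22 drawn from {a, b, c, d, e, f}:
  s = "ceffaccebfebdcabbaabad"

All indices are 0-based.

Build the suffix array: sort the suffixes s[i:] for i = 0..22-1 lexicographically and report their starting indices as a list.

[17, 18, 14, 4, 20, 16, 19, 15, 11, 8, 13, 5, 6, 0, 21, 12, 10, 7, 1, 3, 9, 2]

rank | idx | suffix
   0 |  17 | aabad
   1 |  18 | abad
   2 |  14 | abbaabad
   3 |   4 | accebfebdcabbaabad
   4 |  20 | ad
   5 |  16 | baabad
   6 |  19 | bad
   7 |  15 | bbaabad
   8 |  11 | bdcabbaabad
   9 |   8 | bfebdcabbaabad
  10 |  13 | cabbaabad
  11 |   5 | ccebfebdcabbaabad
  12 |   6 | cebfebdcabbaabad
  13 |   0 | ceffaccebfebdcabbaabad
  14 |  21 | d
  15 |  12 | dcabbaabad
  16 |  10 | ebdcabbaabad
  17 |   7 | ebfebdcabbaabad
  18 |   1 | effaccebfebdcabbaabad
  19 |   3 | faccebfebdcabbaabad
  20 |   9 | febdcabbaabad
  21 |   2 | ffaccebfebdcabbaabad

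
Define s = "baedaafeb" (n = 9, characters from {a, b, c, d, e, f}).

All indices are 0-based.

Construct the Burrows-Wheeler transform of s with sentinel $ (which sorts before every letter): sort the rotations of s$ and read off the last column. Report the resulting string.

bdbae$efaa

rank  rotation    last
    0  $baedaafeb  b
    1  aafeb$baed  d
    2  aedaafeb$b  b
    3  afeb$baeda  a
    4  b$baedaafe  e
    5  baedaafeb$  $
    6  daafeb$bae  e
    7  eb$baedaaf  f
    8  edaafeb$ba  a
    9  feb$baedaa  a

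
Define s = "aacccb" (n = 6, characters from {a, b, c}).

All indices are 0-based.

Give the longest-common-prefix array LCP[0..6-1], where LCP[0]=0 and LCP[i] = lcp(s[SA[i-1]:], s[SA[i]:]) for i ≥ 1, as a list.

rank→(start, suffix):
  0 → (0, 'aacccb')
  1 → (1, 'acccb')
  2 → (5, 'b')
  3 → (4, 'cb')
  4 → (3, 'ccb')
  5 → (2, 'cccb')

SA = [0, 1, 5, 4, 3, 2]
[i] adj suffixes → lcp
  [1] 0/1 → 1 ('a')
  [2] 1/5 → 0 ('')
  [3] 5/4 → 0 ('')
  [4] 4/3 → 1 ('c')
  [5] 3/2 → 2 ('cc')

[0, 1, 0, 0, 1, 2]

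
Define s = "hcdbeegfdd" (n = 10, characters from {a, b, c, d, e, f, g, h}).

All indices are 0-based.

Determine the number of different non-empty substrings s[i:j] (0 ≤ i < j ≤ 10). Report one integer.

52

sorted suffixes:
  #0 SA[0]=3  'beegfdd'
  #1 SA[1]=1  'cdbeegfdd'
  #2 SA[2]=9  'd'
  #3 SA[3]=2  'dbeegfdd'
  #4 SA[4]=8  'dd'
  #5 SA[5]=4  'eegfdd'
  #6 SA[6]=5  'egfdd'
  #7 SA[7]=7  'fdd'
  #8 SA[8]=6  'gfdd'
  #9 SA[9]=0  'hcdbeegfdd'

SA = [3, 1, 9, 2, 8, 4, 5, 7, 6, 0]
rank  pair      lcp
   1  s[3:],s[1:]  0  ''
   2  s[1:],s[9:]  0  ''
   3  s[9:],s[2:]  1  'd'
   4  s[2:],s[8:]  1  'd'
   5  s[8:],s[4:]  0  ''
   6  s[4:],s[5:]  1  'e'
   7  s[5:],s[7:]  0  ''
   8  s[7:],s[6:]  0  ''
   9  s[6:],s[0:]  0  ''

n(n+1)/2 = 10·11/2 = 55
Σ LCP = 0 + 0 + 0 + 1 + 1 + 0 + 1 + 0 + 0 + 0 = 3
distinct = 55 − 3 = 52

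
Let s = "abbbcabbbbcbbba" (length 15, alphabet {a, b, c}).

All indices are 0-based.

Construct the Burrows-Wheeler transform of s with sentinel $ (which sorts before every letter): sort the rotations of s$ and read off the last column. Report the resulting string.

rank  rotation          last
    0  $abbbcabbbbcbbba  a
    1  a$abbbcabbbbcbbb  b
    2  abbbbcbbba$abbbc  c
    3  abbbcabbbbcbbba$  $
    4  ba$abbbcabbbbcbb  b
    5  bba$abbbcabbbbcb  b
    6  bbba$abbbcabbbbc  c
    7  bbbbcbbba$abbbca  a
    8  bbbcabbbbcbbba$a  a
    9  bbbcbbba$abbbcab  b
   10  bbcabbbbcbbba$ab  b
   11  bbcbbba$abbbcabb  b
   12  bcabbbbcbbba$abb  b
   13  bcbbba$abbbcabbb  b
   14  cabbbbcbbba$abbb  b
   15  cbbba$abbbcabbbb  b

abc$bbcaabbbbbbb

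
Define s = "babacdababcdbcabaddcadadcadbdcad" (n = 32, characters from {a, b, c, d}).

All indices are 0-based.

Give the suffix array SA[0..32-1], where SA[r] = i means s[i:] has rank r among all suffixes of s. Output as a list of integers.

rank→(start, suffix):
  0 → (6, 'ababcdbcabaddcadadcadbdcad')
  1 → (1, 'abacdababcdbcabaddcadadcadbdcad')
  2 → (14, 'abaddcadadcadbdcad')
  3 → (8, 'abcdbcabaddcadadcadbdcad')
  4 → (3, 'acdababcdbcabaddcadadcadbdcad')
  5 → (30, 'ad')
  6 → (20, 'adadcadbdcad')
  7 → (25, 'adbdcad')
  8 → (22, 'adcadbdcad')
  9 → (16, 'addcadadcadbdcad')
  10 → (0, 'babacdababcdbcabaddcadadcadbdcad')
  11 → (7, 'babcdbcabaddcadadcadbdcad')
  12 → (2, 'bacdababcdbcabaddcadadcadbdcad')
  13 → (15, 'baddcadadcadbdcad')
  14 → (12, 'bcabaddcadadcadbdcad')
  15 → (9, 'bcdbcabaddcadadcadbdcad')
  16 → (27, 'bdcad')
  17 → (13, 'cabaddcadadcadbdcad')
  18 → (29, 'cad')
  19 → (19, 'cadadcadbdcad')
  20 → (24, 'cadbdcad')
  21 → (4, 'cdababcdbcabaddcadadcadbdcad')
  22 → (10, 'cdbcabaddcadadcadbdcad')
  23 → (31, 'd')
  24 → (5, 'dababcdbcabaddcadadcadbdcad')
  25 → (21, 'dadcadbdcad')
  26 → (11, 'dbcabaddcadadcadbdcad')
  27 → (26, 'dbdcad')
  28 → (28, 'dcad')
  29 → (18, 'dcadadcadbdcad')
  30 → (23, 'dcadbdcad')
  31 → (17, 'ddcadadcadbdcad')

[6, 1, 14, 8, 3, 30, 20, 25, 22, 16, 0, 7, 2, 15, 12, 9, 27, 13, 29, 19, 24, 4, 10, 31, 5, 21, 11, 26, 28, 18, 23, 17]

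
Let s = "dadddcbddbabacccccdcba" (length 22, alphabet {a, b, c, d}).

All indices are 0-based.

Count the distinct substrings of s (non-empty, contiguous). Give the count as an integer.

rank→(start, suffix):
  0 → (21, 'a')
  1 → (10, 'abacccccdcba')
  2 → (12, 'acccccdcba')
  3 → (1, 'adddcbddbabacccccdcba')
  4 → (20, 'ba')
  5 → (9, 'babacccccdcba')
  6 → (11, 'bacccccdcba')
  7 → (6, 'bddbabacccccdcba')
  8 → (19, 'cba')
  9 → (5, 'cbddbabacccccdcba')
  10 → (13, 'cccccdcba')
  11 → (14, 'ccccdcba')
  12 → (15, 'cccdcba')
  13 → (16, 'ccdcba')
  14 → (17, 'cdcba')
  15 → (0, 'dadddcbddbabacccccdcba')
  16 → (8, 'dbabacccccdcba')
  17 → (18, 'dcba')
  18 → (4, 'dcbddbabacccccdcba')
  19 → (7, 'ddbabacccccdcba')
  20 → (3, 'ddcbddbabacccccdcba')
  21 → (2, 'dddcbddbabacccccdcba')

SA = [21, 10, 12, 1, 20, 9, 11, 6, 19, 5, 13, 14, 15, 16, 17, 0, 8, 18, 4, 7, 3, 2]
[i] adj suffixes → lcp
  [1] 21/10 → 1 ('a')
  [2] 10/12 → 1 ('a')
  [3] 12/1 → 1 ('a')
  [4] 1/20 → 0 ('')
  [5] 20/9 → 2 ('ba')
  [6] 9/11 → 2 ('ba')
  [7] 11/6 → 1 ('b')
  [8] 6/19 → 0 ('')
  [9] 19/5 → 2 ('cb')
  [10] 5/13 → 1 ('c')
  [11] 13/14 → 4 ('cccc')
  [12] 14/15 → 3 ('ccc')
  [13] 15/16 → 2 ('cc')
  [14] 16/17 → 1 ('c')
  [15] 17/0 → 0 ('')
  [16] 0/8 → 1 ('d')
  [17] 8/18 → 1 ('d')
  [18] 18/4 → 3 ('dcb')
  [19] 4/7 → 1 ('d')
  [20] 7/3 → 2 ('dd')
  [21] 3/2 → 2 ('dd')

n(n+1)/2 = 22·23/2 = 253
Σ LCP = 0 + 1 + 1 + 1 + 0 + 2 + 2 + 1 + 0 + 2 + 1 + 4 + 3 + 2 + 1 + 0 + 1 + 1 + 3 + 1 + 2 + 2 = 31
distinct = 253 − 31 = 222

222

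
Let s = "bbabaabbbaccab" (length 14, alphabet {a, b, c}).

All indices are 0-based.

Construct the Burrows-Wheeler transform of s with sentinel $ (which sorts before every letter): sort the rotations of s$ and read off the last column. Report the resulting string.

rank  rotation         last
    0  $bbabaabbbaccab  b
    1  aabbbaccab$bbab  b
    2  ab$bbabaabbbacc  c
    3  abaabbbaccab$bb  b
    4  abbbaccab$bbaba  a
    5  accab$bbabaabbb  b
    6  b$bbabaabbbacca  a
    7  baabbbaccab$bba  a
    8  babaabbbaccab$b  b
    9  baccab$bbabaabb  b
   10  bbabaabbbaccab$  $
   11  bbaccab$bbabaab  b
   12  bbbaccab$bbabaa  a
   13  cab$bbabaabbbac  c
   14  ccab$bbabaabbba  a

bbcbabaabb$baca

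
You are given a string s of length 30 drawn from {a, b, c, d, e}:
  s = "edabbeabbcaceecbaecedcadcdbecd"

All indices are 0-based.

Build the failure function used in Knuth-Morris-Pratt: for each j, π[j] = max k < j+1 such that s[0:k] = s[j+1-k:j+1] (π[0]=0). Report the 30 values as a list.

[0, 0, 0, 0, 0, 1, 0, 0, 0, 0, 0, 0, 1, 1, 0, 0, 0, 1, 0, 1, 2, 0, 0, 0, 0, 0, 0, 1, 0, 0]

π[0] = 0
j=1 s[j]='d': π[1]=0 (border '')
j=2 s[j]='a': π[2]=0 (border '')
j=3 s[j]='b': π[3]=0 (border '')
j=4 s[j]='b': π[4]=0 (border '')
j=5 s[j]='e': π[5]=1 (border 'e')
j=6 s[j]='a': k: 1→0; π[6]=0 (border '')
j=7 s[j]='b': π[7]=0 (border '')
j=8 s[j]='b': π[8]=0 (border '')
j=9 s[j]='c': π[9]=0 (border '')
j=10 s[j]='a': π[10]=0 (border '')
j=11 s[j]='c': π[11]=0 (border '')
j=12 s[j]='e': π[12]=1 (border 'e')
j=13 s[j]='e': k: 1→0; π[13]=1 (border 'e')
j=14 s[j]='c': k: 1→0; π[14]=0 (border '')
j=15 s[j]='b': π[15]=0 (border '')
j=16 s[j]='a': π[16]=0 (border '')
j=17 s[j]='e': π[17]=1 (border 'e')
j=18 s[j]='c': k: 1→0; π[18]=0 (border '')
j=19 s[j]='e': π[19]=1 (border 'e')
j=20 s[j]='d': π[20]=2 (border 'ed')
j=21 s[j]='c': k: 2→0; π[21]=0 (border '')
j=22 s[j]='a': π[22]=0 (border '')
j=23 s[j]='d': π[23]=0 (border '')
j=24 s[j]='c': π[24]=0 (border '')
j=25 s[j]='d': π[25]=0 (border '')
j=26 s[j]='b': π[26]=0 (border '')
j=27 s[j]='e': π[27]=1 (border 'e')
j=28 s[j]='c': k: 1→0; π[28]=0 (border '')
j=29 s[j]='d': π[29]=0 (border '')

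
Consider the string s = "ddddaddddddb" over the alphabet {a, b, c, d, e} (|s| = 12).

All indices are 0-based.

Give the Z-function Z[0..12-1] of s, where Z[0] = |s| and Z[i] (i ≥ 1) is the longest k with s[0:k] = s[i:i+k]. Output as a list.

Z[0]=12
i=1: fresh scan; Z[1]=3 extend→box=[1,4)
i=2: min(r-i=2, Z[1]=3)=2; Z[2]=2
i=3: min(r-i=1, Z[2]=2)=1; Z[3]=1
i=4: fresh scan; Z[4]=0
i=5: fresh scan; Z[5]=4 extend→box=[5,9)
i=6: min(r-i=3, Z[1]=3)=3; Z[6]=4 extend→box=[6,10)
i=7: min(r-i=3, Z[1]=3)=3; Z[7]=4 extend→box=[7,11)
i=8: min(r-i=3, Z[1]=3)=3; Z[8]=3
i=9: min(r-i=2, Z[2]=2)=2; Z[9]=2
i=10: min(r-i=1, Z[3]=1)=1; Z[10]=1
i=11: fresh scan; Z[11]=0

[12, 3, 2, 1, 0, 4, 4, 4, 3, 2, 1, 0]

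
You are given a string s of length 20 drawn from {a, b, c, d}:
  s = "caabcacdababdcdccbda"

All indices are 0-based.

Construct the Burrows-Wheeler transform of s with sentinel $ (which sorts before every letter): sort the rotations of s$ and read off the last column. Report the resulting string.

adcdabcaaca$bcdadbccb

rank  rotation               last
    0  $caabcacdababdcdccbda  a
    1  a$caabcacdababdcdccbd  d
    2  aabcacdababdcdccbda$c  c
    3  ababdcdccbda$caabcacd  d
    4  abcacdababdcdccbda$ca  a
    5  abdcdccbda$caabcacdab  b
    6  acdababdcdccbda$caabc  c
    7  babdcdccbda$caabcacda  a
    8  bcacdababdcdccbda$caa  a
    9  bda$caabcacdababdcdcc  c
   10  bdcdccbda$caabcacdaba  a
   11  caabcacdababdcdccbda$  $
   12  cacdababdcdccbda$caab  b
   13  cbda$caabcacdababdcdc  c
   14  ccbda$caabcacdababdcd  d
   15  cdababdcdccbda$caabca  a
   16  cdccbda$caabcacdababd  d
   17  da$caabcacdababdcdccb  b
   18  dababdcdccbda$caabcac  c
   19  dccbda$caabcacdababdc  c
   20  dcdccbda$caabcacdabab  b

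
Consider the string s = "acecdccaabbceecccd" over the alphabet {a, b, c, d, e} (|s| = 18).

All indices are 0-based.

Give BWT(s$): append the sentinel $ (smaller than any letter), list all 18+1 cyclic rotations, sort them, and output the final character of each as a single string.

dca$abcdecceabccecc

rank  rotation             last
    0  $acecdccaabbceecccd  d
    1  aabbceecccd$acecdcc  c
    2  abbceecccd$acecdcca  a
    3  acecdccaabbceecccd$  $
    4  bbceecccd$acecdccaa  a
    5  bceecccd$acecdccaab  b
    6  caabbceecccd$acecdc  c
    7  ccaabbceecccd$acecd  d
    8  cccd$acecdccaabbcee  e
    9  ccd$acecdccaabbceec  c
   10  cd$acecdccaabbceecc  c
   11  cdccaabbceecccd$ace  e
   12  cecdccaabbceecccd$a  a
   13  ceecccd$acecdccaabb  b
   14  d$acecdccaabbceeccc  c
   15  dccaabbceecccd$acec  c
   16  ecccd$acecdccaabbce  e
   17  ecdccaabbceecccd$ac  c
   18  eecccd$acecdccaabbc  c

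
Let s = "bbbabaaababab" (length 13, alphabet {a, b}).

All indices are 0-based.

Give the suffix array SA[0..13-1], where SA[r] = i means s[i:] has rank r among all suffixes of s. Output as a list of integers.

[5, 6, 11, 3, 9, 7, 12, 4, 10, 2, 8, 1, 0]

rank→(start, suffix):
  0 → (5, 'aaababab')
  1 → (6, 'aababab')
  2 → (11, 'ab')
  3 → (3, 'abaaababab')
  4 → (9, 'abab')
  5 → (7, 'ababab')
  6 → (12, 'b')
  7 → (4, 'baaababab')
  8 → (10, 'bab')
  9 → (2, 'babaaababab')
  10 → (8, 'babab')
  11 → (1, 'bbabaaababab')
  12 → (0, 'bbbabaaababab')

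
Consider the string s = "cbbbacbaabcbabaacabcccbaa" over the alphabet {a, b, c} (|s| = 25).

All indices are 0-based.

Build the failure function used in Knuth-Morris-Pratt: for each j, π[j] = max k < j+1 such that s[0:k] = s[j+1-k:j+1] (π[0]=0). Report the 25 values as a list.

π[0] = 0
j=1 s[j]='b': π[1]=0 (border '')
j=2 s[j]='b': π[2]=0 (border '')
j=3 s[j]='b': π[3]=0 (border '')
j=4 s[j]='a': π[4]=0 (border '')
j=5 s[j]='c': π[5]=1 (border 'c')
j=6 s[j]='b': π[6]=2 (border 'cb')
j=7 s[j]='a': k: 2→0; π[7]=0 (border '')
j=8 s[j]='a': π[8]=0 (border '')
j=9 s[j]='b': π[9]=0 (border '')
j=10 s[j]='c': π[10]=1 (border 'c')
j=11 s[j]='b': π[11]=2 (border 'cb')
j=12 s[j]='a': k: 2→0; π[12]=0 (border '')
j=13 s[j]='b': π[13]=0 (border '')
j=14 s[j]='a': π[14]=0 (border '')
j=15 s[j]='a': π[15]=0 (border '')
j=16 s[j]='c': π[16]=1 (border 'c')
j=17 s[j]='a': k: 1→0; π[17]=0 (border '')
j=18 s[j]='b': π[18]=0 (border '')
j=19 s[j]='c': π[19]=1 (border 'c')
j=20 s[j]='c': k: 1→0; π[20]=1 (border 'c')
j=21 s[j]='c': k: 1→0; π[21]=1 (border 'c')
j=22 s[j]='b': π[22]=2 (border 'cb')
j=23 s[j]='a': k: 2→0; π[23]=0 (border '')
j=24 s[j]='a': π[24]=0 (border '')

[0, 0, 0, 0, 0, 1, 2, 0, 0, 0, 1, 2, 0, 0, 0, 0, 1, 0, 0, 1, 1, 1, 2, 0, 0]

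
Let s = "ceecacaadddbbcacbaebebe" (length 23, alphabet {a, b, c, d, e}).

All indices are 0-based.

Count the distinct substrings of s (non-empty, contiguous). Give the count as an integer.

250

sorted suffixes:
  #0 SA[0]=6  'aadddbbcacbaebebe'
  #1 SA[1]=4  'acaadddbbcacbaebebe'
  #2 SA[2]=14  'acbaebebe'
  #3 SA[3]=7  'adddbbcacbaebebe'
  #4 SA[4]=17  'aebebe'
  #5 SA[5]=16  'baebebe'
  #6 SA[6]=11  'bbcacbaebebe'
  #7 SA[7]=12  'bcacbaebebe'
  #8 SA[8]=21  'be'
  #9 SA[9]=19  'bebe'
  #10 SA[10]=5  'caadddbbcacbaebebe'
  #11 SA[11]=3  'cacaadddbbcacbaebebe'
  #12 SA[12]=13  'cacbaebebe'
  #13 SA[13]=15  'cbaebebe'
  #14 SA[14]=0  'ceecacaadddbbcacbaebebe'
  #15 SA[15]=10  'dbbcacbaebebe'
  #16 SA[16]=9  'ddbbcacbaebebe'
  #17 SA[17]=8  'dddbbcacbaebebe'
  #18 SA[18]=22  'e'
  #19 SA[19]=20  'ebe'
  #20 SA[20]=18  'ebebe'
  #21 SA[21]=2  'ecacaadddbbcacbaebebe'
  #22 SA[22]=1  'eecacaadddbbcacbaebebe'

SA = [6, 4, 14, 7, 17, 16, 11, 12, 21, 19, 5, 3, 13, 15, 0, 10, 9, 8, 22, 20, 18, 2, 1]
i: (SA[i-1],SA[i]) lcp shared
  1: (6,4) 1 'a'
  2: (4,14) 2 'ac'
  3: (14,7) 1 'a'
  4: (7,17) 1 'a'
  5: (17,16) 0 ''
  6: (16,11) 1 'b'
  7: (11,12) 1 'b'
  8: (12,21) 1 'b'
  9: (21,19) 2 'be'
  10: (19,5) 0 ''
  11: (5,3) 2 'ca'
  12: (3,13) 3 'cac'
  13: (13,15) 1 'c'
  14: (15,0) 1 'c'
  15: (0,10) 0 ''
  16: (10,9) 1 'd'
  17: (9,8) 2 'dd'
  18: (8,22) 0 ''
  19: (22,20) 1 'e'
  20: (20,18) 3 'ebe'
  21: (18,2) 1 'e'
  22: (2,1) 1 'e'

n(n+1)/2 = 23·24/2 = 276
Σ LCP = 0 + 1 + 2 + 1 + 1 + 0 + 1 + 1 + 1 + 2 + 0 + 2 + 3 + 1 + 1 + 0 + 1 + 2 + 0 + 1 + 3 + 1 + 1 = 26
distinct = 276 − 26 = 250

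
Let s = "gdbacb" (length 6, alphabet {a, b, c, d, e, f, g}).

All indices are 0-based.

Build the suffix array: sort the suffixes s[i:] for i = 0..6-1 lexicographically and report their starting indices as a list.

[3, 5, 2, 4, 1, 0]

rank | idx | suffix
   0 |   3 | acb
   1 |   5 | b
   2 |   2 | bacb
   3 |   4 | cb
   4 |   1 | dbacb
   5 |   0 | gdbacb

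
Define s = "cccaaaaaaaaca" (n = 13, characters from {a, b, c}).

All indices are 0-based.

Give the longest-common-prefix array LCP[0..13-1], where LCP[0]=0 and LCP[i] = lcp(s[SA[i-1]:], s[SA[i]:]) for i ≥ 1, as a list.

[0, 1, 7, 6, 5, 4, 3, 2, 1, 0, 2, 1, 2]

rank | idx | suffix
   0 |  12 | a
   1 |   3 | aaaaaaaaca
   2 |   4 | aaaaaaaca
   3 |   5 | aaaaaaca
   4 |   6 | aaaaaca
   5 |   7 | aaaaca
   6 |   8 | aaaca
   7 |   9 | aaca
   8 |  10 | aca
   9 |  11 | ca
  10 |   2 | caaaaaaaaca
  11 |   1 | ccaaaaaaaaca
  12 |   0 | cccaaaaaaaaca

SA = [12, 3, 4, 5, 6, 7, 8, 9, 10, 11, 2, 1, 0]
i: (SA[i-1],SA[i]) lcp shared
  1: (12,3) 1 'a'
  2: (3,4) 7 'aaaaaaa'
  3: (4,5) 6 'aaaaaa'
  4: (5,6) 5 'aaaaa'
  5: (6,7) 4 'aaaa'
  6: (7,8) 3 'aaa'
  7: (8,9) 2 'aa'
  8: (9,10) 1 'a'
  9: (10,11) 0 ''
  10: (11,2) 2 'ca'
  11: (2,1) 1 'c'
  12: (1,0) 2 'cc'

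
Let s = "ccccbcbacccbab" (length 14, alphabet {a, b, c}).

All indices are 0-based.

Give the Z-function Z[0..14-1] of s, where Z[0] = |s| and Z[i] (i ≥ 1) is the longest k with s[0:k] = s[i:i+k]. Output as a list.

Z[0]=14
i=1: fresh scan; Z[1]=3 scan→box=[1,4)
i=2: min(r-i=2, Z[1]=3)=2; Z[2]=2
i=3: min(r-i=1, Z[2]=2)=1; Z[3]=1
i=4: fresh scan; Z[4]=0
i=5: fresh scan; Z[5]=1 scan→box=[5,6)
i=6: fresh scan; Z[6]=0
i=7: fresh scan; Z[7]=0
i=8: fresh scan; Z[8]=3 scan→box=[8,11)
i=9: min(r-i=2, Z[1]=3)=2; Z[9]=2
i=10: min(r-i=1, Z[2]=2)=1; Z[10]=1
i=11: fresh scan; Z[11]=0
i=12: fresh scan; Z[12]=0
i=13: fresh scan; Z[13]=0

[14, 3, 2, 1, 0, 1, 0, 0, 3, 2, 1, 0, 0, 0]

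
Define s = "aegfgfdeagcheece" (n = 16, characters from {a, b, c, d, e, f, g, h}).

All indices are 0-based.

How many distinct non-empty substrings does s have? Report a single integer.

126

rank→(start, suffix):
  0 → (0, 'aegfgfdeagcheece')
  1 → (8, 'agcheece')
  2 → (14, 'ce')
  3 → (10, 'cheece')
  4 → (6, 'deagcheece')
  5 → (15, 'e')
  6 → (7, 'eagcheece')
  7 → (13, 'ece')
  8 → (12, 'eece')
  9 → (1, 'egfgfdeagcheece')
  10 → (5, 'fdeagcheece')
  11 → (3, 'fgfdeagcheece')
  12 → (9, 'gcheece')
  13 → (4, 'gfdeagcheece')
  14 → (2, 'gfgfdeagcheece')
  15 → (11, 'heece')

SA = [0, 8, 14, 10, 6, 15, 7, 13, 12, 1, 5, 3, 9, 4, 2, 11]
i: (SA[i-1],SA[i]) lcp shared
  1: (0,8) 1 'a'
  2: (8,14) 0 ''
  3: (14,10) 1 'c'
  4: (10,6) 0 ''
  5: (6,15) 0 ''
  6: (15,7) 1 'e'
  7: (7,13) 1 'e'
  8: (13,12) 1 'e'
  9: (12,1) 1 'e'
  10: (1,5) 0 ''
  11: (5,3) 1 'f'
  12: (3,9) 0 ''
  13: (9,4) 1 'g'
  14: (4,2) 2 'gf'
  15: (2,11) 0 ''

n(n+1)/2 = 16·17/2 = 136
Σ LCP = 0 + 1 + 0 + 1 + 0 + 0 + 1 + 1 + 1 + 1 + 0 + 1 + 0 + 1 + 2 + 0 = 10
distinct = 136 − 10 = 126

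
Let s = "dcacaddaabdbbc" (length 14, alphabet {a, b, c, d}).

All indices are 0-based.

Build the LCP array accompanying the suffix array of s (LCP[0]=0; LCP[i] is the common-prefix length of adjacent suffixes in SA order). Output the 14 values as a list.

rank→(start, suffix):
  0 → (7, 'aabdbbc')
  1 → (8, 'abdbbc')
  2 → (2, 'acaddaabdbbc')
  3 → (4, 'addaabdbbc')
  4 → (11, 'bbc')
  5 → (12, 'bc')
  6 → (9, 'bdbbc')
  7 → (13, 'c')
  8 → (1, 'cacaddaabdbbc')
  9 → (3, 'caddaabdbbc')
  10 → (6, 'daabdbbc')
  11 → (10, 'dbbc')
  12 → (0, 'dcacaddaabdbbc')
  13 → (5, 'ddaabdbbc')

SA = [7, 8, 2, 4, 11, 12, 9, 13, 1, 3, 6, 10, 0, 5]
rank  pair      lcp
   1  s[7:],s[8:]  1  'a'
   2  s[8:],s[2:]  1  'a'
   3  s[2:],s[4:]  1  'a'
   4  s[4:],s[11:]  0  ''
   5  s[11:],s[12:]  1  'b'
   6  s[12:],s[9:]  1  'b'
   7  s[9:],s[13:]  0  ''
   8  s[13:],s[1:]  1  'c'
   9  s[1:],s[3:]  2  'ca'
  10  s[3:],s[6:]  0  ''
  11  s[6:],s[10:]  1  'd'
  12  s[10:],s[0:]  1  'd'
  13  s[0:],s[5:]  1  'd'

[0, 1, 1, 1, 0, 1, 1, 0, 1, 2, 0, 1, 1, 1]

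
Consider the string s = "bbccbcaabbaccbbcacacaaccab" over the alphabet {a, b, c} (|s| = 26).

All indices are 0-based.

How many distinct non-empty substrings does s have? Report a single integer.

rank | idx | suffix
   0 |   6 | aabbaccbbcacacaaccab
   1 |  20 | aaccab
   2 |  24 | ab
   3 |   7 | abbaccbbcacacaaccab
   4 |  18 | acaaccab
   5 |  16 | acacaaccab
   6 |  21 | accab
   7 |  10 | accbbcacacaaccab
   8 |  25 | b
   9 |   9 | baccbbcacacaaccab
  10 |   8 | bbaccbbcacacaaccab
  11 |  13 | bbcacacaaccab
  12 |   0 | bbccbcaabbaccbbcacacaaccab
  13 |   4 | bcaabbaccbbcacacaaccab
  14 |  14 | bcacacaaccab
  15 |   1 | bccbcaabbaccbbcacacaaccab
  16 |   5 | caabbaccbbcacacaaccab
  17 |  19 | caaccab
  18 |  23 | cab
  19 |  17 | cacaaccab
  20 |  15 | cacacaaccab
  21 |  12 | cbbcacacaaccab
  22 |   3 | cbcaabbaccbbcacacaaccab
  23 |  22 | ccab
  24 |  11 | ccbbcacacaaccab
  25 |   2 | ccbcaabbaccbbcacacaaccab

SA = [6, 20, 24, 7, 18, 16, 21, 10, 25, 9, 8, 13, 0, 4, 14, 1, 5, 19, 23, 17, 15, 12, 3, 22, 11, 2]
[i] adj suffixes → lcp
  [1] 6/20 → 2 ('aa')
  [2] 20/24 → 1 ('a')
  [3] 24/7 → 2 ('ab')
  [4] 7/18 → 1 ('a')
  [5] 18/16 → 3 ('aca')
  [6] 16/21 → 2 ('ac')
  [7] 21/10 → 3 ('acc')
  [8] 10/25 → 0 ('')
  [9] 25/9 → 1 ('b')
  [10] 9/8 → 1 ('b')
  [11] 8/13 → 2 ('bb')
  [12] 13/0 → 3 ('bbc')
  [13] 0/4 → 1 ('b')
  [14] 4/14 → 3 ('bca')
  [15] 14/1 → 2 ('bc')
  [16] 1/5 → 0 ('')
  [17] 5/19 → 3 ('caa')
  [18] 19/23 → 2 ('ca')
  [19] 23/17 → 2 ('ca')
  [20] 17/15 → 4 ('caca')
  [21] 15/12 → 1 ('c')
  [22] 12/3 → 2 ('cb')
  [23] 3/22 → 1 ('c')
  [24] 22/11 → 2 ('cc')
  [25] 11/2 → 3 ('ccb')

n(n+1)/2 = 26·27/2 = 351
Σ LCP = 0 + 2 + 1 + 2 + 1 + 3 + 2 + 3 + 0 + 1 + 1 + 2 + 3 + 1 + 3 + 2 + 0 + 3 + 2 + 2 + 4 + 1 + 2 + 1 + 2 + 3 = 47
distinct = 351 − 47 = 304

304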